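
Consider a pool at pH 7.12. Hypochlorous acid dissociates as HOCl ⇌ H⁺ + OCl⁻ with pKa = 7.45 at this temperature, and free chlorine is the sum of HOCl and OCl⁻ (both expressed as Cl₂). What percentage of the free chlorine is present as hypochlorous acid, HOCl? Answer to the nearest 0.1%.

[OCl⁻]/[HOCl] = 10^(pH − pKa) = 10^(7.12 − 7.45) = 10^-0.33 = 0.4677.
Fraction as HOCl = 1 / (1 + 0.4677) = 0.6813.

68.1%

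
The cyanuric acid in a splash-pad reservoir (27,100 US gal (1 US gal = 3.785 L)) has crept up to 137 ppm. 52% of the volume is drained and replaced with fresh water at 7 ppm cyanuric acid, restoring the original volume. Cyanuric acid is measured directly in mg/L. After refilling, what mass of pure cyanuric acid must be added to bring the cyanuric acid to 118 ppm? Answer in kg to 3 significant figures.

Volume: 27,100 US gal × 3.785 L/gal = 102,574 L.
After draining 52% and refilling: 137 × 0.48 + 7 × 0.52 = 69.4 ppm.
Deficit to target: 118 − 69.4 = 48.6 mg/L.
Mass: 48.6 mg/L × 102,574 L = 4985 g cyanuric acid.

4.99 kg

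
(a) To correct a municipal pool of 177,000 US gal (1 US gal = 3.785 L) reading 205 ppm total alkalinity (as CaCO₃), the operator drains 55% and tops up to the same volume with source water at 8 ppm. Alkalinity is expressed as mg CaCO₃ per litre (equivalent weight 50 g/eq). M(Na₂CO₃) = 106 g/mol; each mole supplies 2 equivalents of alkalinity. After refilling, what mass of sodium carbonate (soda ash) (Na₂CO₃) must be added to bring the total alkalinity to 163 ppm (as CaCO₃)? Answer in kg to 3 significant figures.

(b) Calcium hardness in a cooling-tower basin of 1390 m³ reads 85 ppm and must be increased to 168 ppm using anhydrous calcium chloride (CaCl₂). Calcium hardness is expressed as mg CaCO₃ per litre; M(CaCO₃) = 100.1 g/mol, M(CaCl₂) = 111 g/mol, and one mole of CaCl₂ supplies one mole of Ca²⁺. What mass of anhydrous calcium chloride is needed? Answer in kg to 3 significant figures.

(a) Volume: 177,000 US gal × 3.785 L/gal = 669,945 L.
(a) After draining 55% and refilling: 205 × 0.45 + 8 × 0.55 = 96.65 ppm.
(a) Deficit to target: 163 − 96.65 = 66.35 mg/L.
(a) As CaCO₃: 66.35 mg/L × 669,945 L = 44,450 g; ÷ 50 g/eq ÷ 2 = 444.5 mol Na₂CO₃.
(a) Mass: 444.5 × 106 = 47,120 g.

(b) Volume: 1390 m³ = 1,390,000 L.
(b) Hardness to add: (168 − 85) = 83 mg/L as CaCO₃ × 1,390,000 L = 115,400 g as CaCO₃.
(b) Moles of Ca²⁺ (1 mol Ca²⁺ ≡ 1 mol CaCO₃): 115,400 / 100.1 g/mol = 1153 mol.
(b) Mass of CaCl₂: 1153 × 111 = 127,900 g.

(a) 47.1 kg; (b) 128 kg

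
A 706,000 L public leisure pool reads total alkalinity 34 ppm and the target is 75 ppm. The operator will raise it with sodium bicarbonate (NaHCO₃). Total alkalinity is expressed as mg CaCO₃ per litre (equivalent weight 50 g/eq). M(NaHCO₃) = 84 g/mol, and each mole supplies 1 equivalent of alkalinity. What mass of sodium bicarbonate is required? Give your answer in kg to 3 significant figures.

Alkalinity to add: (75 − 34) = 41 mg/L as CaCO₃ × 706,000 L = 28,950 g as CaCO₃.
Equivalents: 28,950 g ÷ 50 g/eq = 578.9 eq.
NaHCO₃ supplies 1 eq per mole → 578.9 mol.
Mass: 578.9 mol × 84 g/mol = 48,630 g.

48.6 kg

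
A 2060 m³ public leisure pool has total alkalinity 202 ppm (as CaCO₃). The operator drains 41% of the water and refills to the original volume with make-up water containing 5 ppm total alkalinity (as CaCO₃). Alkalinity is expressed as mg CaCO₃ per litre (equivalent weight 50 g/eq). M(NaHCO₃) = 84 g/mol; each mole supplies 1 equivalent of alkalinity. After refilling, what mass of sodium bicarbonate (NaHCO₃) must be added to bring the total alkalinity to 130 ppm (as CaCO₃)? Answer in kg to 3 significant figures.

30.4 kg

Volume: 2060 m³ = 2,060,000 L.
After draining 41% and refilling: 202 × 0.59 + 5 × 0.41 = 121.23 ppm.
Deficit to target: 130 − 121.23 = 8.77 mg/L.
As CaCO₃: 8.77 mg/L × 2,060,000 L = 18,070 g; ÷ 50 g/eq ÷ 1 = 361.3 mol NaHCO₃.
Mass: 361.3 × 84 = 30,350 g.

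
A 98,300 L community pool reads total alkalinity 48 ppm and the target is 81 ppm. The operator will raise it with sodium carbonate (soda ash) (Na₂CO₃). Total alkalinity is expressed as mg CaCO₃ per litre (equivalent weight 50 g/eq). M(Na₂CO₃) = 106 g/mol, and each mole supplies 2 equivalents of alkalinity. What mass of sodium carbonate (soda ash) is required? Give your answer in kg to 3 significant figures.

3.44 kg

Alkalinity to add: (81 − 48) = 33 mg/L as CaCO₃ × 98,300 L = 3244 g as CaCO₃.
Equivalents: 3244 g ÷ 50 g/eq = 64.88 eq.
Each mole of Na₂CO₃ supplies 2 eq, so 64.88 / 2 = 32.44 mol.
Mass: 32.44 mol × 106 g/mol = 3439 g.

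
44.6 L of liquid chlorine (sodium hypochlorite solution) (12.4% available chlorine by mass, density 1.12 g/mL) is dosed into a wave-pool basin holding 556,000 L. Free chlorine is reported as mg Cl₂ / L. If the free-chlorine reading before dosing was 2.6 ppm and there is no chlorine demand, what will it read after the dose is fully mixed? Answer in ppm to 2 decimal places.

Mass of solution: 44.6 L × 1000 mL/L × 1.12 g/mL = 49,950 g.
Available chlorine delivered: 49,950 g × 0.124 = 6194 g as Cl₂.
Concentration rise: 6194 g / 556,000 L = 11.14 mg/L = 11.14 ppm.
Final FC: 2.6 + 11.14 = 13.74 ppm.

13.74 ppm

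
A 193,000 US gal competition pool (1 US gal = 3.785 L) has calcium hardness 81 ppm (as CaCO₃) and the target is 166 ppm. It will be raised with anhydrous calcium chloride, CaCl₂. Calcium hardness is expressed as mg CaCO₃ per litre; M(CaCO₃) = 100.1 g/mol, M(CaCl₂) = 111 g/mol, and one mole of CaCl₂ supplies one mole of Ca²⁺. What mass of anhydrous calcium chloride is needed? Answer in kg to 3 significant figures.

Volume: 193,000 US gal × 3.785 L/gal = 730,505 L.
Hardness to add: (166 − 81) = 85 mg/L as CaCO₃ × 730,505 L = 62,090 g as CaCO₃.
Moles of Ca²⁺ (1 mol Ca²⁺ ≡ 1 mol CaCO₃): 62,090 / 100.1 g/mol = 620.3 mol.
Mass of CaCl₂: 620.3 × 111 = 68,850 g.

68.9 kg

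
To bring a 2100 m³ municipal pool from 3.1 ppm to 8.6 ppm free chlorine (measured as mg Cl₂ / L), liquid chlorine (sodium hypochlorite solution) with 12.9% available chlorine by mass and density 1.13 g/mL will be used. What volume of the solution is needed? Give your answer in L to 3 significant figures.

79.2 L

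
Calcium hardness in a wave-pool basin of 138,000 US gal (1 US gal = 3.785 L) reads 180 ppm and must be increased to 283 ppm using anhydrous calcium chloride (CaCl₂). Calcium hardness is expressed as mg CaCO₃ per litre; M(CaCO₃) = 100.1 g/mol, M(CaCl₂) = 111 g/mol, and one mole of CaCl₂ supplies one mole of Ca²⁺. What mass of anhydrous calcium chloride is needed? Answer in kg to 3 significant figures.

Volume: 138,000 US gal × 3.785 L/gal = 522,330 L.
Hardness to add: (283 − 180) = 103 mg/L as CaCO₃ × 522,330 L = 53,800 g as CaCO₃.
Moles of Ca²⁺ (1 mol Ca²⁺ ≡ 1 mol CaCO₃): 53,800 / 100.1 g/mol = 537.5 mol.
Mass of CaCl₂: 537.5 × 111 = 59,660 g.

59.7 kg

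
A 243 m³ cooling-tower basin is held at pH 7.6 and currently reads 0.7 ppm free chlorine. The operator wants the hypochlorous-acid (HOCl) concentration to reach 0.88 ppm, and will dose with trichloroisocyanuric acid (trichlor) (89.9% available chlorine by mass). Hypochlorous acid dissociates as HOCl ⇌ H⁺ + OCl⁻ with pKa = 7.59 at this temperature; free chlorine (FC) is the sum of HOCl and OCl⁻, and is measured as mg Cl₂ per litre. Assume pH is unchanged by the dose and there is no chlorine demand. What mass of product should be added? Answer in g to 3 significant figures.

292 g

Volume: 243 m³ = 243,000 L.
[OCl⁻]/[HOCl] = 10^(pH − pKa) = 10^(7.6 − 7.59) = 1.023; fraction as HOCl = 1/(1 + 1.023) = 0.4942.
Free chlorine required for 0.88 ppm HOCl: 0.88 / 0.4942 = 1.78 ppm.
FC to add: 1.78 − 0.7 = 1.08 mg/L as Cl₂.
Cl₂ equivalent: 1.08 mg/L × 243,000 L = 262.6 g.
Product at 89.9% available Cl: 262.6 / 0.899 = 292.1 g.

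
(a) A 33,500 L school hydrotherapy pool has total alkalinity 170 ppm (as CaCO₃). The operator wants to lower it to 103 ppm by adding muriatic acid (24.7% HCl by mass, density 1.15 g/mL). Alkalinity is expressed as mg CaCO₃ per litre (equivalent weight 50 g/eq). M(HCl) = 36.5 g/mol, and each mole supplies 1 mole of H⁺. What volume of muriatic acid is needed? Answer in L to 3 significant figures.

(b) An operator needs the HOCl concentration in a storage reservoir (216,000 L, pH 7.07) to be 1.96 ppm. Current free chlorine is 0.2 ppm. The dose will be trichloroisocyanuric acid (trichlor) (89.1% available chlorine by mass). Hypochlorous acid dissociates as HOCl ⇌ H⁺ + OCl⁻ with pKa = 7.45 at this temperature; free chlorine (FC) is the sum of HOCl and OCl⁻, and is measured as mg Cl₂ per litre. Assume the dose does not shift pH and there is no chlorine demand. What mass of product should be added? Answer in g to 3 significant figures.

(a) Alkalinity to neutralize: (170 − 103) = 67 mg/L as CaCO₃ × 33,500 L = 2244 g as CaCO₃.
(a) Equivalents of H⁺ required: 2244 ÷ 50 g/eq = 44.89 eq = 44.89 mol HCl.
(a) Mass of HCl: 44.89 × 36.5 = 1638 g.
(a) Mass of 24.7% solution: 1638 / 0.247 = 6634 g.
(a) Volume: 6634 g ÷ 1.15 g/mL = 5768 mL.

(b) [OCl⁻]/[HOCl] = 10^(pH − pKa) = 10^(7.07 − 7.45) = 0.4169; fraction as HOCl = 1/(1 + 0.4169) = 0.7058.
(b) Free chlorine required for 1.96 ppm HOCl: 1.96 / 0.7058 = 2.777 ppm.
(b) FC to add: 2.777 − 0.2 = 2.577 mg/L as Cl₂.
(b) Cl₂ equivalent: 2.577 mg/L × 216,000 L = 556.6 g.
(b) Product at 89.1% available Cl: 556.6 / 0.891 = 624.7 g.

(a) 5.77 L; (b) 625 g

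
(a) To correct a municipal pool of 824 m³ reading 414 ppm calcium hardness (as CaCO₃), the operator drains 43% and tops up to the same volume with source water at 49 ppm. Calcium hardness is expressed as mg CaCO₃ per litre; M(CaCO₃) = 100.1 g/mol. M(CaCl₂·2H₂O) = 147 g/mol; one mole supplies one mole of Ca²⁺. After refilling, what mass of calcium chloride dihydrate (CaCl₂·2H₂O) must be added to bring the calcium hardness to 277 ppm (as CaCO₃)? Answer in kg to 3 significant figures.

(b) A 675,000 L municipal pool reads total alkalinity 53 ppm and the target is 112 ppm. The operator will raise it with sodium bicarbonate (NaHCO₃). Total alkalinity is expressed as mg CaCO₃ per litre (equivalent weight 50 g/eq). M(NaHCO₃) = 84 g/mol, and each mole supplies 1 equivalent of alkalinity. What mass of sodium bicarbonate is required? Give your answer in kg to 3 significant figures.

(a) 24.1 kg; (b) 66.9 kg

(a) Volume: 824 m³ = 824,000 L.
(a) After draining 43% and refilling: 414 × 0.57 + 49 × 0.43 = 257.05 ppm.
(a) Deficit to target: 277 − 257.05 = 19.95 mg/L.
(a) As CaCO₃: 19.95 mg/L × 824,000 L = 16,440 g; ÷ 100.1 = 164.2 mol Ca²⁺.
(a) Mass: 164.2 × 147 = 24,140 g.

(b) Alkalinity to add: (112 − 53) = 59 mg/L as CaCO₃ × 675,000 L = 39,820 g as CaCO₃.
(b) Equivalents: 39,820 g ÷ 50 g/eq = 796.5 eq.
(b) NaHCO₃ supplies 1 eq per mole → 796.5 mol.
(b) Mass: 796.5 mol × 84 g/mol = 66,910 g.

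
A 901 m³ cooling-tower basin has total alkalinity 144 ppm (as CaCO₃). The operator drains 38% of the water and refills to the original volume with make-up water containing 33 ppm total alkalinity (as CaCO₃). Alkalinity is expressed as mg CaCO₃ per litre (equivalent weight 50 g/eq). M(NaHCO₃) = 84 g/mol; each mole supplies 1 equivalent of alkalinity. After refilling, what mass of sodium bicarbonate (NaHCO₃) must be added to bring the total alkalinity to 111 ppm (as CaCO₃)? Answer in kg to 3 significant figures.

13.9 kg

Volume: 901 m³ = 901,000 L.
After draining 38% and refilling: 144 × 0.62 + 33 × 0.38 = 101.82 ppm.
Deficit to target: 111 − 101.82 = 9.18 mg/L.
As CaCO₃: 9.18 mg/L × 901,000 L = 8271 g; ÷ 50 g/eq ÷ 1 = 165.4 mol NaHCO₃.
Mass: 165.4 × 84 = 13,900 g.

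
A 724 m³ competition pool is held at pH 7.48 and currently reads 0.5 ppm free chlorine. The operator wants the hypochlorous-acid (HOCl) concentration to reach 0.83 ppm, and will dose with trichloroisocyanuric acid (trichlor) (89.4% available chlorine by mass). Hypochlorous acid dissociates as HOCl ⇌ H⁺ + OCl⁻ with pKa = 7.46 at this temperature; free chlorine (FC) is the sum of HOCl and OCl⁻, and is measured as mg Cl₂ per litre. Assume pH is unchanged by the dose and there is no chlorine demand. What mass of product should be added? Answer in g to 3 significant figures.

Volume: 724 m³ = 724,000 L.
[OCl⁻]/[HOCl] = 10^(pH − pKa) = 10^(7.48 − 7.46) = 1.047; fraction as HOCl = 1/(1 + 1.047) = 0.4885.
Free chlorine required for 0.83 ppm HOCl: 0.83 / 0.4885 = 1.699 ppm.
FC to add: 1.699 − 0.5 = 1.199 mg/L as Cl₂.
Cl₂ equivalent: 1.199 mg/L × 724,000 L = 868.2 g.
Product at 89.4% available Cl: 868.2 / 0.894 = 971.1 g.

971 g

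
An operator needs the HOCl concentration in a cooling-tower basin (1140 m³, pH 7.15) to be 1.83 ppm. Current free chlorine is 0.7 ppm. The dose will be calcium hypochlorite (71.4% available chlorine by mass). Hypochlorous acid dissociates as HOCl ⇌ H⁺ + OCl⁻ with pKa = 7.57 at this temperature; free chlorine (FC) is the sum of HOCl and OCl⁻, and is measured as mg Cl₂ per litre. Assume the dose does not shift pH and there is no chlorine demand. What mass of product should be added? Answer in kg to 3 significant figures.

2.92 kg

Volume: 1140 m³ = 1,140,000 L.
[OCl⁻]/[HOCl] = 10^(pH − pKa) = 10^(7.15 − 7.57) = 0.3802; fraction as HOCl = 1/(1 + 0.3802) = 0.7245.
Free chlorine required for 1.83 ppm HOCl: 1.83 / 0.7245 = 2.526 ppm.
FC to add: 2.526 − 0.7 = 1.826 mg/L as Cl₂.
Cl₂ equivalent: 1.826 mg/L × 1,140,000 L = 2081 g.
Product at 71.4% available Cl: 2081 / 0.714 = 2915 g.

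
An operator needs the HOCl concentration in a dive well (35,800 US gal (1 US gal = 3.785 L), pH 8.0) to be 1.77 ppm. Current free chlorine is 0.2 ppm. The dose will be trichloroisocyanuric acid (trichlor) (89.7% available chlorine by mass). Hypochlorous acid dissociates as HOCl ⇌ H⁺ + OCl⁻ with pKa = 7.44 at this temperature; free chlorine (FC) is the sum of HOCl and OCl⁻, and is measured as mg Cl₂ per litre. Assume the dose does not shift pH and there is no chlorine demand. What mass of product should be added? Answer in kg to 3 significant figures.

1.21 kg

Volume: 35,800 US gal × 3.785 L/gal = 135,503 L.
[OCl⁻]/[HOCl] = 10^(pH − pKa) = 10^(8.0 − 7.44) = 3.631; fraction as HOCl = 1/(1 + 3.631) = 0.2159.
Free chlorine required for 1.77 ppm HOCl: 1.77 / 0.2159 = 8.196 ppm.
FC to add: 8.196 − 0.2 = 7.996 mg/L as Cl₂.
Cl₂ equivalent: 7.996 mg/L × 135,503 L = 1084 g.
Product at 89.7% available Cl: 1084 / 0.897 = 1208 g.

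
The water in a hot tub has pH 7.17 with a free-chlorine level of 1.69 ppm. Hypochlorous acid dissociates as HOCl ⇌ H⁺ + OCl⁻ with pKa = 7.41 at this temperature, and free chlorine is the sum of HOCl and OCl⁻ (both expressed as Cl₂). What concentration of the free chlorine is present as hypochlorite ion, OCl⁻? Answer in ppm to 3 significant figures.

0.617 ppm

[OCl⁻]/[HOCl] = 10^(pH − pKa) = 10^(7.17 − 7.41) = 10^-0.24 = 0.5754.
Fraction as HOCl = 1 / (1 + 0.5754) = 0.6347.
OCl⁻ = (1 − 0.6347) × 1.69 ppm = 0.6173 ppm.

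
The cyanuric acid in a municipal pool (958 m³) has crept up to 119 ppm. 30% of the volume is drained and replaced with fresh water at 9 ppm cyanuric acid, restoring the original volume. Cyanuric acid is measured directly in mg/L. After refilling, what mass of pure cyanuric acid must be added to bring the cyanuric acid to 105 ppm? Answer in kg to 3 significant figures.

18.2 kg

Volume: 958 m³ = 958,000 L.
After draining 30% and refilling: 119 × 0.70 + 9 × 0.30 = 86 ppm.
Deficit to target: 105 − 86 = 19 mg/L.
Mass: 19 mg/L × 958,000 L = 18,200 g cyanuric acid.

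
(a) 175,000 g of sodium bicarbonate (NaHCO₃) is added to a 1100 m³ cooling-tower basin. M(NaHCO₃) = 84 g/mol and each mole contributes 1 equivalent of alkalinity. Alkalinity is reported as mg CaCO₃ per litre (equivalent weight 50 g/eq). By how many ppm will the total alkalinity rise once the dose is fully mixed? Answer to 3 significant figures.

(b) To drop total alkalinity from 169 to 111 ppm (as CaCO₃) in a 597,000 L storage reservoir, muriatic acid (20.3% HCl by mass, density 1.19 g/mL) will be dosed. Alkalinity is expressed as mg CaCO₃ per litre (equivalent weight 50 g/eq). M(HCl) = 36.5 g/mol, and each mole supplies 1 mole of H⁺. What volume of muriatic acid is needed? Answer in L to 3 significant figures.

(a) 94.7 ppm; (b) 105 L

(a) Volume: 1100 m³ = 1,100,000 L.
(a) Moles of NaHCO₃: 175,000 g ÷ 84 g/mol = 2083 mol → 2083 eq of alkalinity.
(a) As CaCO₃: 2083 eq × 50 g/eq = 104,200 g.
(a) Rise: 104,200 g / 1,100,000 L × 1000 = 94.7 mg/L.

(b) Alkalinity to neutralize: (169 − 111) = 58 mg/L as CaCO₃ × 597,000 L = 34,630 g as CaCO₃.
(b) Equivalents of H⁺ required: 34,630 ÷ 50 g/eq = 692.5 eq = 692.5 mol HCl.
(b) Mass of HCl: 692.5 × 36.5 = 25,280 g.
(b) Mass of 20.3% solution: 25,280 / 0.203 = 124,500 g.
(b) Volume: 124,500 g ÷ 1.19 g/mL = 104,600 mL.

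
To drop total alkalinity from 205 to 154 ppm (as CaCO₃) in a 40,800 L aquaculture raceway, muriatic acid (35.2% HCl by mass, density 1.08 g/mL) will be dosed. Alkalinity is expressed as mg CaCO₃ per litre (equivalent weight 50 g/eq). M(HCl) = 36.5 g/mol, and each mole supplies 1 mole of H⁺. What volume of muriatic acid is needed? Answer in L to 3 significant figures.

4.00 L

Alkalinity to neutralize: (205 − 154) = 51 mg/L as CaCO₃ × 40,800 L = 2081 g as CaCO₃.
Equivalents of H⁺ required: 2081 ÷ 50 g/eq = 41.62 eq = 41.62 mol HCl.
Mass of HCl: 41.62 × 36.5 = 1519 g.
Mass of 35.2% solution: 1519 / 0.352 = 4315 g.
Volume: 4315 g ÷ 1.08 g/mL = 3996 mL.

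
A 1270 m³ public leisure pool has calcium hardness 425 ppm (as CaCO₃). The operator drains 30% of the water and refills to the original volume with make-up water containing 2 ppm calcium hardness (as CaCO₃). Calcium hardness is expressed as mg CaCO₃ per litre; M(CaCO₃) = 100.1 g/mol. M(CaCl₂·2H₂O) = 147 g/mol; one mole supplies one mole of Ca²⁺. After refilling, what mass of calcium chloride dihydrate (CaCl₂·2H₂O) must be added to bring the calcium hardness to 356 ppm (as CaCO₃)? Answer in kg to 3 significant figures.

108 kg

Volume: 1270 m³ = 1,270,000 L.
After draining 30% and refilling: 425 × 0.70 + 2 × 0.30 = 298.1 ppm.
Deficit to target: 356 − 298.1 = 57.9 mg/L.
As CaCO₃: 57.9 mg/L × 1,270,000 L = 73,530 g; ÷ 100.1 = 734.6 mol Ca²⁺.
Mass: 734.6 × 147 = 108,000 g.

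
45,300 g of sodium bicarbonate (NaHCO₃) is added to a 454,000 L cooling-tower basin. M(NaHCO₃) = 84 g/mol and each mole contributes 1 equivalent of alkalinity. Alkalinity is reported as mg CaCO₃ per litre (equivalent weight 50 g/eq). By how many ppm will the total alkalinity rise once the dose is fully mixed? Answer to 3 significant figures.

59.4 ppm

Moles of NaHCO₃: 45,300 g ÷ 84 g/mol = 539.3 mol → 539.3 eq of alkalinity.
As CaCO₃: 539.3 eq × 50 g/eq = 26,960 g.
Rise: 26,960 g / 454,000 L × 1000 = 59.39 mg/L.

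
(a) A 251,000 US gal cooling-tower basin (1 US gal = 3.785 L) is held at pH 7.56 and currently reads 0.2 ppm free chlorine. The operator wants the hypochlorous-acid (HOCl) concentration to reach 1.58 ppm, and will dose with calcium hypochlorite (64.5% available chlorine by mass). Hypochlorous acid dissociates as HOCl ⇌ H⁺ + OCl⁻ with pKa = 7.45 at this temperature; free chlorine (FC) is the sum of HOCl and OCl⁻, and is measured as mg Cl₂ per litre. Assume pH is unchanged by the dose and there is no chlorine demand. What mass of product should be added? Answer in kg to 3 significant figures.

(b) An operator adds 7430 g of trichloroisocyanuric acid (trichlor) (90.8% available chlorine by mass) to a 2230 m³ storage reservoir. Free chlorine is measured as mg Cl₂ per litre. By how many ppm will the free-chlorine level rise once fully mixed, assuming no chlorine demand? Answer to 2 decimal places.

(a) Volume: 251,000 US gal × 3.785 L/gal = 950,035 L.
(a) [OCl⁻]/[HOCl] = 10^(pH − pKa) = 10^(7.56 − 7.45) = 1.288; fraction as HOCl = 1/(1 + 1.288) = 0.437.
(a) Free chlorine required for 1.58 ppm HOCl: 1.58 / 0.437 = 3.615 ppm.
(a) FC to add: 3.615 − 0.2 = 3.415 mg/L as Cl₂.
(a) Cl₂ equivalent: 3.415 mg/L × 950,035 L = 3245 g.
(a) Product at 64.5% available Cl: 3245 / 0.645 = 5031 g.

(b) Volume: 2230 m³ = 2,230,000 L.
(b) Available chlorine delivered: 7430 g × 0.908 = 6746 g as Cl₂.
(b) Concentration rise: 6746 g / 2,230,000 L = 3.025 mg/L = 3.03 ppm.

(a) 5.03 kg; (b) 3.03 ppm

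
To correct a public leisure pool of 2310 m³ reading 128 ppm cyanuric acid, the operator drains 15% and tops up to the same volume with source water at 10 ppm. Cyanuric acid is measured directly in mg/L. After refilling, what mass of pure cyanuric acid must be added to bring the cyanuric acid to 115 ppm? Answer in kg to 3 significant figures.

10.9 kg

Volume: 2310 m³ = 2,310,000 L.
After draining 15% and refilling: 128 × 0.85 + 10 × 0.15 = 110.3 ppm.
Deficit to target: 115 − 110.3 = 4.7 mg/L.
Mass: 4.7 mg/L × 2,310,000 L = 10,860 g cyanuric acid.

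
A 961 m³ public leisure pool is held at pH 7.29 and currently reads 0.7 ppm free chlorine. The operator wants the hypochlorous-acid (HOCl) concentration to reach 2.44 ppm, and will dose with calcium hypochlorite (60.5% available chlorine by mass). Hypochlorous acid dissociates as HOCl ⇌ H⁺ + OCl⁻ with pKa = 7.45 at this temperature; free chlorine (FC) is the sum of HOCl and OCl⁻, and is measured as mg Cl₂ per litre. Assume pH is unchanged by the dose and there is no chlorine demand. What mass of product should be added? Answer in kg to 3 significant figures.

Volume: 961 m³ = 961,000 L.
[OCl⁻]/[HOCl] = 10^(pH − pKa) = 10^(7.29 − 7.45) = 0.6918; fraction as HOCl = 1/(1 + 0.6918) = 0.5911.
Free chlorine required for 2.44 ppm HOCl: 2.44 / 0.5911 = 4.128 ppm.
FC to add: 4.128 − 0.7 = 3.428 mg/L as Cl₂.
Cl₂ equivalent: 3.428 mg/L × 961,000 L = 3294 g.
Product at 60.5% available Cl: 3294 / 0.605 = 5445 g.

5.45 kg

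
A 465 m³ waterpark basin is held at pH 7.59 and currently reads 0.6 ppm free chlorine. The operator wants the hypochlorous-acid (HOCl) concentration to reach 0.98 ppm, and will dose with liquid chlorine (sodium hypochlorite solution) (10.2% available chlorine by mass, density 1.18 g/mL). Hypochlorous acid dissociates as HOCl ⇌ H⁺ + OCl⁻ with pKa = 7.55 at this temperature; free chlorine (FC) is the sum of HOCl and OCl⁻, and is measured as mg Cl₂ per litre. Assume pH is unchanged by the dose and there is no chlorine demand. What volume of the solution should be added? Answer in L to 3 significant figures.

Volume: 465 m³ = 465,000 L.
[OCl⁻]/[HOCl] = 10^(pH − pKa) = 10^(7.59 − 7.55) = 1.096; fraction as HOCl = 1/(1 + 1.096) = 0.477.
Free chlorine required for 0.98 ppm HOCl: 0.98 / 0.477 = 2.055 ppm.
FC to add: 2.055 − 0.6 = 1.455 mg/L as Cl₂.
Cl₂ equivalent: 1.455 mg/L × 465,000 L = 676.4 g.
Product at 10.2% available Cl: 676.4 / 0.102 = 6631 g.
Volume: 6631 g ÷ 1.18 g/mL = 5620 mL.

5.62 L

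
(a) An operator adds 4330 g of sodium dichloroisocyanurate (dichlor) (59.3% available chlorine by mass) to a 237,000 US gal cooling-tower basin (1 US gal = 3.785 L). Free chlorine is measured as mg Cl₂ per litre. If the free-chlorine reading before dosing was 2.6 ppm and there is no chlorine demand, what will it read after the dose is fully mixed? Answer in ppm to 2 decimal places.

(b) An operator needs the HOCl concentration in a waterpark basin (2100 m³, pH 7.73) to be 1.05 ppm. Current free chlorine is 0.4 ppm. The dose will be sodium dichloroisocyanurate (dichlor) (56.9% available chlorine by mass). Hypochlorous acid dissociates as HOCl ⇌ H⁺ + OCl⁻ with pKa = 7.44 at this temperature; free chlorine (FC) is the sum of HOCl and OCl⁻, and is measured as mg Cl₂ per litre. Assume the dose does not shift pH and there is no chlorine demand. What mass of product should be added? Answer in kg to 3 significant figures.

(a) 5.46 ppm; (b) 9.96 kg

(a) Volume: 237,000 US gal × 3.785 L/gal = 897,045 L.
(a) Available chlorine delivered: 4330 g × 0.593 = 2568 g as Cl₂.
(a) Concentration rise: 2568 g / 897,045 L = 2.862 mg/L = 2.86 ppm.
(a) Final FC: 2.6 + 2.86 = 5.46 ppm.

(b) Volume: 2100 m³ = 2,100,000 L.
(b) [OCl⁻]/[HOCl] = 10^(pH − pKa) = 10^(7.73 − 7.44) = 1.95; fraction as HOCl = 1/(1 + 1.95) = 0.339.
(b) Free chlorine required for 1.05 ppm HOCl: 1.05 / 0.339 = 3.097 ppm.
(b) FC to add: 3.097 − 0.4 = 2.697 mg/L as Cl₂.
(b) Cl₂ equivalent: 2.697 mg/L × 2,100,000 L = 5664 g.
(b) Product at 56.9% available Cl: 5664 / 0.569 = 9955 g.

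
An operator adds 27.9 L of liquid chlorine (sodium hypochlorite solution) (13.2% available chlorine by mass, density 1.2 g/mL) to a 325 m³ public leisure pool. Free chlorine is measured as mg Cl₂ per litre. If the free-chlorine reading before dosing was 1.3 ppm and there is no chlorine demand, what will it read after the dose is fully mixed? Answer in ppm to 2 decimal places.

14.90 ppm

Volume: 325 m³ = 325,000 L.
Mass of solution: 27.9 L × 1000 mL/L × 1.2 g/mL = 33,480 g.
Available chlorine delivered: 33,480 g × 0.132 = 4419 g as Cl₂.
Concentration rise: 4419 g / 325,000 L = 13.6 mg/L = 13.60 ppm.
Final FC: 1.3 + 13.60 = 14.90 ppm.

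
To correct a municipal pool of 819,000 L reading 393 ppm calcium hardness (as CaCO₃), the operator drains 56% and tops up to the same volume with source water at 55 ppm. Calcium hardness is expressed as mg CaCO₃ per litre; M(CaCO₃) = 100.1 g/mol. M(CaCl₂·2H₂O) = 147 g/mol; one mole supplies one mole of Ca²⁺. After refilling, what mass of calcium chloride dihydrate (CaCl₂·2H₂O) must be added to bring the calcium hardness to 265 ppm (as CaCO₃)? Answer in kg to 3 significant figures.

After draining 56% and refilling: 393 × 0.44 + 55 × 0.56 = 203.72 ppm.
Deficit to target: 265 − 203.72 = 61.28 mg/L.
As CaCO₃: 61.28 mg/L × 819,000 L = 50,190 g; ÷ 100.1 = 501.4 mol Ca²⁺.
Mass: 501.4 × 147 = 73,700 g.

73.7 kg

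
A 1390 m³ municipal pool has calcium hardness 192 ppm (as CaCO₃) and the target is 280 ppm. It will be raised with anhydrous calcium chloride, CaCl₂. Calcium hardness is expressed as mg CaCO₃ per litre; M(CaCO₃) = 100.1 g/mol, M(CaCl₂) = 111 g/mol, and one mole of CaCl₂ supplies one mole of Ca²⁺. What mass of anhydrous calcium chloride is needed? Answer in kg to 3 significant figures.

Volume: 1390 m³ = 1,390,000 L.
Hardness to add: (280 − 192) = 88 mg/L as CaCO₃ × 1,390,000 L = 122,300 g as CaCO₃.
Moles of Ca²⁺ (1 mol Ca²⁺ ≡ 1 mol CaCO₃): 122,300 / 100.1 g/mol = 1222 mol.
Mass of CaCl₂: 1222 × 111 = 135,600 g.

136 kg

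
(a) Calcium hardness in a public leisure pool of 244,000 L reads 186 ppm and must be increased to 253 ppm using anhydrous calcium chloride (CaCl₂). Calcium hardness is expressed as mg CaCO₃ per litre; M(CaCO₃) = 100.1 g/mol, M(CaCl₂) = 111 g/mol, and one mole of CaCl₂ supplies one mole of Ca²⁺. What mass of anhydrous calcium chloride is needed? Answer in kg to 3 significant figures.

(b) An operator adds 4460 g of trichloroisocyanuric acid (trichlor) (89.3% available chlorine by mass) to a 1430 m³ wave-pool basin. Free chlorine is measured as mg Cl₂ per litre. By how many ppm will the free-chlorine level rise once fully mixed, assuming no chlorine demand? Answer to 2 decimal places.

(a) 18.1 kg; (b) 2.79 ppm

(a) Hardness to add: (253 − 186) = 67 mg/L as CaCO₃ × 244,000 L = 16,350 g as CaCO₃.
(a) Moles of Ca²⁺ (1 mol Ca²⁺ ≡ 1 mol CaCO₃): 16,350 / 100.1 g/mol = 163.3 mol.
(a) Mass of CaCl₂: 163.3 × 111 = 18,130 g.

(b) Volume: 1430 m³ = 1,430,000 L.
(b) Available chlorine delivered: 4460 g × 0.893 = 3983 g as Cl₂.
(b) Concentration rise: 3983 g / 1,430,000 L = 2.785 mg/L = 2.79 ppm.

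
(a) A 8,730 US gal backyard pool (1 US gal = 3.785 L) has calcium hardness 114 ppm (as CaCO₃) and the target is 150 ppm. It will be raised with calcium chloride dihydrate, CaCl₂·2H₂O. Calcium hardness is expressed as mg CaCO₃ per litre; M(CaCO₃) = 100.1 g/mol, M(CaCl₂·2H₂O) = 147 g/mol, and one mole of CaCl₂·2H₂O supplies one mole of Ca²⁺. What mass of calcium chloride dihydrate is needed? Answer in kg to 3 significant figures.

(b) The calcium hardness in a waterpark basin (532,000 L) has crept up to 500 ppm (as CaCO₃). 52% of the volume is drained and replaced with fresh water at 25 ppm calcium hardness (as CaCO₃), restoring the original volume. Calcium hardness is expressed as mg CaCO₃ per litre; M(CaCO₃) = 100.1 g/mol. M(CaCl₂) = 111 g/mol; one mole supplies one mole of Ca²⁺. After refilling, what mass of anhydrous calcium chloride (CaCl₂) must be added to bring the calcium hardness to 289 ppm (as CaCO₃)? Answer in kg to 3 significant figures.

(a) Volume: 8,730 US gal × 3.785 L/gal = 33,043 L.
(a) Hardness to add: (150 − 114) = 36 mg/L as CaCO₃ × 33,043 L = 1190 g as CaCO₃.
(a) Moles of Ca²⁺ (1 mol Ca²⁺ ≡ 1 mol CaCO₃): 1190 / 100.1 g/mol = 11.88 mol.
(a) Mass of CaCl₂·2H₂O: 11.88 × 147 = 1747 g.

(b) After draining 52% and refilling: 500 × 0.48 + 25 × 0.52 = 253 ppm.
(b) Deficit to target: 289 − 253 = 36 mg/L.
(b) As CaCO₃: 36 mg/L × 532,000 L = 19,150 g; ÷ 100.1 = 191.3 mol Ca²⁺.
(b) Mass: 191.3 × 111 = 21,240 g.

(a) 1.75 kg; (b) 21.2 kg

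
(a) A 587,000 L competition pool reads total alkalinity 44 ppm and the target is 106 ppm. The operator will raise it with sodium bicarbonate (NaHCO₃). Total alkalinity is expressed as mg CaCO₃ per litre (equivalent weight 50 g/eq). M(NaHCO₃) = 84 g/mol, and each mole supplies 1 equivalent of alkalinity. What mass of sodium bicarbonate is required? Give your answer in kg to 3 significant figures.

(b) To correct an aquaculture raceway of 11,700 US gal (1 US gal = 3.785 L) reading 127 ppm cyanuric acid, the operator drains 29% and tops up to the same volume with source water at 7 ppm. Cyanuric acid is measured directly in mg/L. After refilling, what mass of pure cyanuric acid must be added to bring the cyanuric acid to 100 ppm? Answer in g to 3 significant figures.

(a) Alkalinity to add: (106 − 44) = 62 mg/L as CaCO₃ × 587,000 L = 36,390 g as CaCO₃.
(a) Equivalents: 36,390 g ÷ 50 g/eq = 727.9 eq.
(a) NaHCO₃ supplies 1 eq per mole → 727.9 mol.
(a) Mass: 727.9 mol × 84 g/mol = 61,140 g.

(b) Volume: 11,700 US gal × 3.785 L/gal = 44,284 L.
(b) After draining 29% and refilling: 127 × 0.71 + 7 × 0.29 = 92.2 ppm.
(b) Deficit to target: 100 − 92.2 = 7.8 mg/L.
(b) Mass: 7.8 mg/L × 44,284 L = 345.4 g cyanuric acid.

(a) 61.1 kg; (b) 345 g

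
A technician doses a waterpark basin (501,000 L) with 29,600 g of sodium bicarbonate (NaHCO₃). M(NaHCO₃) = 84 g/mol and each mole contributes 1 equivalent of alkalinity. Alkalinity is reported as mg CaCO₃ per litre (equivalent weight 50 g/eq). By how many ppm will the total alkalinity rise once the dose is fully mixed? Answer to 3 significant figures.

Moles of NaHCO₃: 29,600 g ÷ 84 g/mol = 352.4 mol → 352.4 eq of alkalinity.
As CaCO₃: 352.4 eq × 50 g/eq = 17,620 g.
Rise: 17,620 g / 501,000 L × 1000 = 35.17 mg/L.

35.2 ppm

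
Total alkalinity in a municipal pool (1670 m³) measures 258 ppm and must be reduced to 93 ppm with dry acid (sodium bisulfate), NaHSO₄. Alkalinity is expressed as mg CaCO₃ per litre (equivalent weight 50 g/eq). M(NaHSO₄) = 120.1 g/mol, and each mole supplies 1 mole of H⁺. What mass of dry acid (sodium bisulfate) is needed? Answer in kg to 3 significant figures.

Volume: 1670 m³ = 1,670,000 L.
Alkalinity to neutralize: (258 − 93) = 165 mg/L as CaCO₃ × 1,670,000 L = 275,600 g as CaCO₃.
Equivalents of H⁺ required: 275,600 ÷ 50 g/eq = 5511 eq = 5511 mol NaHSO₄.
Mass of NaHSO₄: 5511 × 120.1 = 661,900 g.

662 kg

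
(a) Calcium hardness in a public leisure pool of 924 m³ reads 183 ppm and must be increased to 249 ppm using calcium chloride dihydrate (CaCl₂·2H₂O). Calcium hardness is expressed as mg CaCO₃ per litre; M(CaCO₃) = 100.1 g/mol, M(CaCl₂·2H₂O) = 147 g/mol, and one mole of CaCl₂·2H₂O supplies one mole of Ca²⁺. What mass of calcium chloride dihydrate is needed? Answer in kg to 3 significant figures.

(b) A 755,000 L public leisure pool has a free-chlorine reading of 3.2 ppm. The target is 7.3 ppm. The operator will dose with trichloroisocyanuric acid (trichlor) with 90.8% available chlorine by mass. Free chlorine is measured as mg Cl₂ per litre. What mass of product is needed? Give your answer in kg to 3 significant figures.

(a) Volume: 924 m³ = 924,000 L.
(a) Hardness to add: (249 − 183) = 66 mg/L as CaCO₃ × 924,000 L = 60,980 g as CaCO₃.
(a) Moles of Ca²⁺ (1 mol Ca²⁺ ≡ 1 mol CaCO₃): 60,980 / 100.1 g/mol = 609.2 mol.
(a) Mass of CaCl₂·2H₂O: 609.2 × 147 = 89,560 g.

(b) Chlorine deficit: 7.3 − 3.2 = 4.1 ppm = 4.1 mg/L as Cl₂.
(b) Cl₂ equivalent needed: 4.1 mg/L × 755,000 L = 3,095,000 mg = 3095 g.
(b) Product at 90.8% available chlorine: 3095 / 0.908 = 3409 g.

(a) 89.6 kg; (b) 3.41 kg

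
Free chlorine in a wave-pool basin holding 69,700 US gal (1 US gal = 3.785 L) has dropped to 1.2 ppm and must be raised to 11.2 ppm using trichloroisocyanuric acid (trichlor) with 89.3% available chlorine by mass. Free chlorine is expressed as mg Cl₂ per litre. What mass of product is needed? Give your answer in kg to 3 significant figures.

Volume: 69,700 US gal × 3.785 L/gal = 263,814 L.
Chlorine deficit: 11.2 − 1.2 = 10 ppm = 10 mg/L as Cl₂.
Cl₂ equivalent needed: 10 mg/L × 263,814 L = 2,638,000 mg = 2638 g.
Product at 89.3% available chlorine: 2638 / 0.893 = 2954 g.

2.95 kg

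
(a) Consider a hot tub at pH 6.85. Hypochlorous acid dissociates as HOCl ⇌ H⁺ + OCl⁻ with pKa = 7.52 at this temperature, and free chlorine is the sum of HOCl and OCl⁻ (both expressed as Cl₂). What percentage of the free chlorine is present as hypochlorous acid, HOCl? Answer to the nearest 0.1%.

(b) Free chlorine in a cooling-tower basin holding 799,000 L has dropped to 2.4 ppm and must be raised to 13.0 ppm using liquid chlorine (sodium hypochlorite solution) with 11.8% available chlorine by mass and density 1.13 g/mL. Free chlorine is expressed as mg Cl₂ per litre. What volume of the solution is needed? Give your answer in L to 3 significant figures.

(a) 82.4%; (b) 63.5 L

(a) [OCl⁻]/[HOCl] = 10^(pH − pKa) = 10^(6.85 − 7.52) = 10^-0.67 = 0.2138.
(a) Fraction as HOCl = 1 / (1 + 0.2138) = 0.8239.

(b) Chlorine deficit: 13.0 − 2.4 = 10.6 ppm = 10.6 mg/L as Cl₂.
(b) Cl₂ equivalent needed: 10.6 mg/L × 799,000 L = 8,469,000 mg = 8469 g.
(b) Product at 11.8% available chlorine: 8469 / 0.118 = 71,770 g.
(b) Volume at density 1.13 g/mL: 71,770 g ÷ 1.13 g/mL = 63,520 mL.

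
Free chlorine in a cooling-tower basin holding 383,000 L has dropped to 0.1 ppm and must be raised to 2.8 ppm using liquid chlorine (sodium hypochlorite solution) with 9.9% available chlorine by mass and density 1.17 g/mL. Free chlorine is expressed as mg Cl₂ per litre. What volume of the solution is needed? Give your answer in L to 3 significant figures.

8.93 L

Chlorine deficit: 2.8 − 0.1 = 2.7 ppm = 2.7 mg/L as Cl₂.
Cl₂ equivalent needed: 2.7 mg/L × 383,000 L = 1,034,000 mg = 1034 g.
Product at 9.9% available chlorine: 1034 / 0.099 = 10,450 g.
Volume at density 1.17 g/mL: 10,450 g ÷ 1.17 g/mL = 8928 mL.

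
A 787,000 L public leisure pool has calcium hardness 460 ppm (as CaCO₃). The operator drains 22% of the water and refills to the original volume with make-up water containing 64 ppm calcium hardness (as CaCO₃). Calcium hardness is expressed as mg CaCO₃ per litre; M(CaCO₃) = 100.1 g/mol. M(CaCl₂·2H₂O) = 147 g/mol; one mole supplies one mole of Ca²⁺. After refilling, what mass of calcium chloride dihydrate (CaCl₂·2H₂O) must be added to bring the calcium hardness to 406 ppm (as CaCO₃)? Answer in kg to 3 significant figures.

38.3 kg

After draining 22% and refilling: 460 × 0.78 + 64 × 0.22 = 372.88 ppm.
Deficit to target: 406 − 372.88 = 33.12 mg/L.
As CaCO₃: 33.12 mg/L × 787,000 L = 26,070 g; ÷ 100.1 = 260.4 mol Ca²⁺.
Mass: 260.4 × 147 = 38,280 g.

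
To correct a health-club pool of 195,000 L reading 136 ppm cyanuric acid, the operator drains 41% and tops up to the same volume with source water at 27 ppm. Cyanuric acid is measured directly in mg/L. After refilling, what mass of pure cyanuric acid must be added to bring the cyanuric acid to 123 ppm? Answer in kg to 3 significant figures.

6.18 kg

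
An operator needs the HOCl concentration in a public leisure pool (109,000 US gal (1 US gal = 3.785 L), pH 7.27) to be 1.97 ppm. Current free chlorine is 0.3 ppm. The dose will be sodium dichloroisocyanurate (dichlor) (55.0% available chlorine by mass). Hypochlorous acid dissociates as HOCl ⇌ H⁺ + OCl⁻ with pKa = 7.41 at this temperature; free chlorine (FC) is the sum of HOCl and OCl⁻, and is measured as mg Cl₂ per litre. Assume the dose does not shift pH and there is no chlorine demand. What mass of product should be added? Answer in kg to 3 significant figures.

Volume: 109,000 US gal × 3.785 L/gal = 412,565 L.
[OCl⁻]/[HOCl] = 10^(pH − pKa) = 10^(7.27 − 7.41) = 0.7244; fraction as HOCl = 1/(1 + 0.7244) = 0.5799.
Free chlorine required for 1.97 ppm HOCl: 1.97 / 0.5799 = 3.397 ppm.
FC to add: 3.397 − 0.3 = 3.097 mg/L as Cl₂.
Cl₂ equivalent: 3.097 mg/L × 412,565 L = 1278 g.
Product at 55.0% available Cl: 1278 / 0.55 = 2323 g.

2.32 kg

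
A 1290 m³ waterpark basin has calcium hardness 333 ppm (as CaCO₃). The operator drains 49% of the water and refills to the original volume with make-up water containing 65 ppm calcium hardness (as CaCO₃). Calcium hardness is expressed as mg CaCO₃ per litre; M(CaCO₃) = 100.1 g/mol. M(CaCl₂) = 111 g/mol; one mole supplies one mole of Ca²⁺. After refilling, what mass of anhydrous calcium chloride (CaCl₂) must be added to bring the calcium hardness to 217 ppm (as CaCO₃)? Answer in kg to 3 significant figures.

Volume: 1290 m³ = 1,290,000 L.
After draining 49% and refilling: 333 × 0.51 + 65 × 0.49 = 201.68 ppm.
Deficit to target: 217 − 201.68 = 15.32 mg/L.
As CaCO₃: 15.32 mg/L × 1,290,000 L = 19,760 g; ÷ 100.1 = 197.4 mol Ca²⁺.
Mass: 197.4 × 111 = 21,910 g.

21.9 kg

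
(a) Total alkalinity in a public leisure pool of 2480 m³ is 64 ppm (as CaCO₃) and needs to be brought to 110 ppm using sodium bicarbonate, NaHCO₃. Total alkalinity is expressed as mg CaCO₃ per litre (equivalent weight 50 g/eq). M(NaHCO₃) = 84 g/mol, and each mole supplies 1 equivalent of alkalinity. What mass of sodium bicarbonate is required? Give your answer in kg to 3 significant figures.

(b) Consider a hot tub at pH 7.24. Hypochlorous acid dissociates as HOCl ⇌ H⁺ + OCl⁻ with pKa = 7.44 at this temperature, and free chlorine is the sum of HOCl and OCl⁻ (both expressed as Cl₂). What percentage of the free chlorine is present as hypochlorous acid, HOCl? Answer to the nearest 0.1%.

(a) 192 kg; (b) 61.3%

(a) Volume: 2480 m³ = 2,480,000 L.
(a) Alkalinity to add: (110 − 64) = 46 mg/L as CaCO₃ × 2,480,000 L = 114,100 g as CaCO₃.
(a) Equivalents: 114,100 g ÷ 50 g/eq = 2282 eq.
(a) NaHCO₃ supplies 1 eq per mole → 2282 mol.
(a) Mass: 2282 mol × 84 g/mol = 191,700 g.

(b) [OCl⁻]/[HOCl] = 10^(pH − pKa) = 10^(7.24 − 7.44) = 10^-0.20 = 0.631.
(b) Fraction as HOCl = 1 / (1 + 0.631) = 0.6131.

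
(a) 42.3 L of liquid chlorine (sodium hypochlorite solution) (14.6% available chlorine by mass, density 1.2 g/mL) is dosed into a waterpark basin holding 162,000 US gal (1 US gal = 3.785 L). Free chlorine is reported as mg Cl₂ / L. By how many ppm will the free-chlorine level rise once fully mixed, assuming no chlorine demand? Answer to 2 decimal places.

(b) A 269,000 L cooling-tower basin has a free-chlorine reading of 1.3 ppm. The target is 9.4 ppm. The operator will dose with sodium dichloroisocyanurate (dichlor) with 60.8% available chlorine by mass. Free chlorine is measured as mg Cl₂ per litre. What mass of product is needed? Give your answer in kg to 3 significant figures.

(a) 12.09 ppm; (b) 3.58 kg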